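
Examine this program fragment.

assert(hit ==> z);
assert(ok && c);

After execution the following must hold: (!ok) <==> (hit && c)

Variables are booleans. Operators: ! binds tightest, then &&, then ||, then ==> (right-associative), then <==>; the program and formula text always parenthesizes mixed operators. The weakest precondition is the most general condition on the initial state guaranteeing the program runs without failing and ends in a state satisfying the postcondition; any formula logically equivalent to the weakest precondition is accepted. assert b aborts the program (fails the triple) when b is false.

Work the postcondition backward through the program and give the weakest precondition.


Working backward. After the program, (!ok) <==> (hit && c) must hold.
Before assert ok && c: ok && c && ((!ok) <==> (hit && c))
Before assert hit ==> z: (hit ==> z) && ok && c && ((!ok) <==> (hit && c))
Answer: WP = (hit ==> z) && ok && c && ((!ok) <==> (hit && c))


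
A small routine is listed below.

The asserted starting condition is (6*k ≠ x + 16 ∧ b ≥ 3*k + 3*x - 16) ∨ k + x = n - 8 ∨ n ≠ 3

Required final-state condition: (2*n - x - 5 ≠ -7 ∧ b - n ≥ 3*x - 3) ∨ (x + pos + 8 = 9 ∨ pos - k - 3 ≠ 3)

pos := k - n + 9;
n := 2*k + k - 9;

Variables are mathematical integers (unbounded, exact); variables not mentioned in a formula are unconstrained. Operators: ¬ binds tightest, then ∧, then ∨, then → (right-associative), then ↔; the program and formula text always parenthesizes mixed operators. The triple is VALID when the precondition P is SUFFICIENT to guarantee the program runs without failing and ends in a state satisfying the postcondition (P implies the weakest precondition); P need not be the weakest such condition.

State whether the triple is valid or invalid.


Working backward. After the program, the postcondition (2*n - x - 5 ≠ -7 ∧ b - n ≥ 3*x - 3) ∨ (x + pos + 8 = 9 ∨ pos - k - 3 ≠ 3) must hold; in canonical form it is (2*n ≠ x - 2 ∧ b ≥ n + 3*x - 3) ∨ pos + x = 1 ∨ pos ≠ k + 6.
Before n := 2*k + k - 9: (6*k ≠ x + 16 ∧ b ≥ 3*k + 3*x - 12) ∨ pos + x = 1 ∨ pos ≠ k + 6
Before pos := k - n + 9: (6*k ≠ x + 16 ∧ b ≥ 3*k + 3*x - 12) ∨ k + x = n - 8 ∨ n ≠ 3
The weakest precondition is (6*k ≠ x + 16 ∧ b ≥ 3*k + 3*x - 12) ∨ k + x = n - 8 ∨ n ≠ 3.
Check whether (6*k ≠ x + 16 ∧ b ≥ 3*k + 3*x - 16) ∨ k + x = n - 8 ∨ n ≠ 3 implies it.
Countermodel: at the initial state b = -31, k = 0, n = 3, x = -6, the precondition holds but the weakest precondition fails.
Answer: invalid


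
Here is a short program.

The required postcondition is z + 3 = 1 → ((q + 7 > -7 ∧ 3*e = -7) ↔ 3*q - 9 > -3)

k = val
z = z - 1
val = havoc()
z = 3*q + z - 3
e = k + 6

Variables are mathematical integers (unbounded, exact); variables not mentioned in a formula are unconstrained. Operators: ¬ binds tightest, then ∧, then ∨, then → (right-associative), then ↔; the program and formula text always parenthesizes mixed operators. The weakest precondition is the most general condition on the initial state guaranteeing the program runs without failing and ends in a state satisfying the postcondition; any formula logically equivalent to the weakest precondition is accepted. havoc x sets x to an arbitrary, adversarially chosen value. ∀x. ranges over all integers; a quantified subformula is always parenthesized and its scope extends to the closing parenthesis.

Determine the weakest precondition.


Working backward. After the program, the postcondition z + 3 = 1 → ((q + 7 > -7 ∧ 3*e = -7) ↔ 3*q - 9 > -3) must hold; in canonical form it is z = -2 → ((q > -14 ∧ 3*e = -7) ↔ 3*q > 6).
Before e := k + 6: z = -2 → ((q > -14 ∧ 3*k = -25) ↔ 3*q > 6)
Before z := 3*q + z - 3: 3*q + z = 1 → ((q > -14 ∧ 3*k = -25) ↔ 3*q > 6)
Before havoc val: 3*q + z = 1 → ((q > -14 ∧ 3*k = -25) ↔ 3*q > 6)
Before z := z - 1: 3*q + z = 2 → ((q > -14 ∧ 3*k = -25) ↔ 3*q > 6)
Before k := val: 3*q + z = 2 → ((q > -14 ∧ 3*val = -25) ↔ 3*q > 6)
Answer: WP = 3*q + z = 2 → ((q > -14 ∧ 3*val = -25) ↔ 3*q > 6)


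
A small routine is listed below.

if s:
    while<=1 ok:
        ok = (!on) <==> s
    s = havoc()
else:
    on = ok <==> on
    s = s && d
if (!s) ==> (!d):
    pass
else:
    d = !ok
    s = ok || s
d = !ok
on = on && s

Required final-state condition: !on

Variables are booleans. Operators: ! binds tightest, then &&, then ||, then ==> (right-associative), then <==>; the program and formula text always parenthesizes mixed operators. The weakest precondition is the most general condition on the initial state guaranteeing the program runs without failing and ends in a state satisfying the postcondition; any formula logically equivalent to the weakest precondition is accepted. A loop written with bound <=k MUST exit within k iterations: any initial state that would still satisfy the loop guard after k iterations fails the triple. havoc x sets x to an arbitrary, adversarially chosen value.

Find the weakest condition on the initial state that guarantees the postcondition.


Working backward. After the program, !on must hold.
Before on := on && s: !(on && s)
Before d := !ok: !(on && s)
Then branch requires !(on && s); else branch requires !(on && (ok || s)).
Before the if: (((!s) ==> (!d)) ==> (!(on && s))) && ((!((!s) ==> (!d))) ==> (!(on && (ok || s))))
Then branch requires (ok ==> ((!((!on) <==> s)) && (!on) && (d ==> (!(on && ((!on) <==> s)))))) && ((!ok) ==> ((!on) && (d ==> (!(on && ok))))); else branch requires (((!(s && d)) ==> (!d)) ==> (!((ok <==> on) && s && d))) && ((!((!(s && d)) ==> (!d))) ==> (!((ok <==> on) && (ok || (s && d))))).
Before the if: (s ==> ((ok ==> ((!((!on) <==> s)) && (!on) && (d ==> (!(on && ((!on) <==> s)))))) && ((!ok) ==> ((!on) && (d ==> (!(on && ok))))))) && ((!s) ==> ((((!(s && d)) ==> (!d)) ==> (!((ok <==> on) && s && d))) && ((!((!(s && d)) ==> (!d))) ==> (!((ok <==> on) && (ok || (s && d)))))))
Answer: WP = (s ==> ((ok ==> ((!((!on) <==> s)) && (!on) && (d ==> (!(on && ((!on) <==> s)))))) && ((!ok) ==> ((!on) && (d ==> (!(on && ok))))))) && ((!s) ==> ((((!(s && d)) ==> (!d)) ==> (!((ok <==> on) && s && d))) && ((!((!(s && d)) ==> (!d))) ==> (!((ok <==> on) && (ok || (s && d)))))))


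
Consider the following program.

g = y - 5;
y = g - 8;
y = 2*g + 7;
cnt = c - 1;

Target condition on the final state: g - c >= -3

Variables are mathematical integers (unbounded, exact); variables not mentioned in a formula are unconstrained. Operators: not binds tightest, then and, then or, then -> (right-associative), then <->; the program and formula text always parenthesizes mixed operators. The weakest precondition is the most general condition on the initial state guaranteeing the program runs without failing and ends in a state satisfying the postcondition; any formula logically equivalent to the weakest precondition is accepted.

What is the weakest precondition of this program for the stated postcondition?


Working backward. After the program, the postcondition g - c >= -3 must hold; in canonical form it is g >= c - 3.
Before cnt := c - 1: g >= c - 3
Before y := 2*g + 7: g >= c - 3
Before y := g - 8: g >= c - 3
Before g := y - 5: y >= c + 2
Answer: WP = y >= c + 2


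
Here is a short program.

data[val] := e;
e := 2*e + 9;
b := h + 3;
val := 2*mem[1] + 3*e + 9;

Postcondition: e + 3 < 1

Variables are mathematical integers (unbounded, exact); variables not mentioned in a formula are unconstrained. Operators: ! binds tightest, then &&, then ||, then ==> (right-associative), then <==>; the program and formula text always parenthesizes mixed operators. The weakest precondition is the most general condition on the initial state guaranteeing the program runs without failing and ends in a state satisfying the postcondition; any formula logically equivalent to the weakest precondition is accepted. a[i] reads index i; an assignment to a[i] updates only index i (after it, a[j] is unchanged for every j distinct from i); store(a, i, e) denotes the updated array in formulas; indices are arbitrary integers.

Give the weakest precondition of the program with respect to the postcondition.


Working backward. After the program, the postcondition e + 3 < 1 must hold; in canonical form it is e < -2.
Before val := 2*mem[1] + 3*e + 9: e < -2
Before b := h + 3: e < -2
Before e := 2*e + 9: 2*e < -11
Before data[val] := e: 2*e < -11
Answer: WP = 2*e < -11


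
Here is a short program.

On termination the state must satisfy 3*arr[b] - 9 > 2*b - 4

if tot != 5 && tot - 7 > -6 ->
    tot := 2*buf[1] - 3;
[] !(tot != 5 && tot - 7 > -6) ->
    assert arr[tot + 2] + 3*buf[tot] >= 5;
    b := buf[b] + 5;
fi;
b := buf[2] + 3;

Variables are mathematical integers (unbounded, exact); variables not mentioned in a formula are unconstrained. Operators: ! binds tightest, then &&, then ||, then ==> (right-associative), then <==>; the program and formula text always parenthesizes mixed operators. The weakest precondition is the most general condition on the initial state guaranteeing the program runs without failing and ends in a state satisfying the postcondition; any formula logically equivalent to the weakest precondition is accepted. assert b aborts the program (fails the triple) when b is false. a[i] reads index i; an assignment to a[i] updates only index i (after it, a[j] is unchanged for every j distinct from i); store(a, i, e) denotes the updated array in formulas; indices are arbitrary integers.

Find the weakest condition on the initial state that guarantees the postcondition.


Working backward. After the program, the postcondition 3*arr[b] - 9 > 2*b - 4 must hold; in canonical form it is 3*arr[b] > 2*b + 5.
Before b := buf[2] + 3: 3*arr[buf[2] + 3] > 2*buf[2] + 11
Then branch requires 3*arr[buf[2] + 3] > 2*buf[2] + 11; else branch requires arr[tot + 2] + 3*buf[tot] >= 5 && 3*arr[buf[2] + 3] > 2*buf[2] + 11.
Before the if: ((tot != 5 && tot > 1) ==> 3*arr[buf[2] + 3] > 2*buf[2] + 11) && ((!(tot != 5 && tot > 1)) ==> (arr[tot + 2] + 3*buf[tot] >= 5 && 3*arr[buf[2] + 3] > 2*buf[2] + 11))
Answer: WP = ((tot != 5 && tot > 1) ==> 3*arr[buf[2] + 3] > 2*buf[2] + 11) && ((!(tot != 5 && tot > 1)) ==> (arr[tot + 2] + 3*buf[tot] >= 5 && 3*arr[buf[2] + 3] > 2*buf[2] + 11))


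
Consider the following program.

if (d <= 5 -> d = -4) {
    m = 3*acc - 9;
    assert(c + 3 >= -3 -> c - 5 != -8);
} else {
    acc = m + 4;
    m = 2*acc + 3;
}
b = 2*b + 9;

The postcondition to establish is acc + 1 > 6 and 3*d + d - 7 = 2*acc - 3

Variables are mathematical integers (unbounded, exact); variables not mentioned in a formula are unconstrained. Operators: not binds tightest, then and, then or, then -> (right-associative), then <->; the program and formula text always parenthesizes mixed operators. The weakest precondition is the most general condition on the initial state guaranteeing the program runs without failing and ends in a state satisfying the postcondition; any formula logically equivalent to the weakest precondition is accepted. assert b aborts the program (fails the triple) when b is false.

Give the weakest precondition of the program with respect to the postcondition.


Working backward. After the program, the postcondition acc + 1 > 6 and 3*d + d - 7 = 2*acc - 3 must hold; in canonical form it is acc > 5 and 4*d = 2*acc + 4.
Before b := 2*b + 9: acc > 5 and 4*d = 2*acc + 4
Then branch requires (c >= -6 -> c != -3) and acc > 5 and 4*d = 2*acc + 4; else branch requires m > 1 and 4*d = 2*m + 12.
Before the if: ((d <= 5 -> d = -4) -> ((c >= -6 -> c != -3) and acc > 5 and 4*d = 2*acc + 4)) and ((not (d <= 5 -> d = -4)) -> (m > 1 and 4*d = 2*m + 12))
Answer: WP = ((d <= 5 -> d = -4) -> ((c >= -6 -> c != -3) and acc > 5 and 4*d = 2*acc + 4)) and ((not (d <= 5 -> d = -4)) -> (m > 1 and 4*d = 2*m + 12))


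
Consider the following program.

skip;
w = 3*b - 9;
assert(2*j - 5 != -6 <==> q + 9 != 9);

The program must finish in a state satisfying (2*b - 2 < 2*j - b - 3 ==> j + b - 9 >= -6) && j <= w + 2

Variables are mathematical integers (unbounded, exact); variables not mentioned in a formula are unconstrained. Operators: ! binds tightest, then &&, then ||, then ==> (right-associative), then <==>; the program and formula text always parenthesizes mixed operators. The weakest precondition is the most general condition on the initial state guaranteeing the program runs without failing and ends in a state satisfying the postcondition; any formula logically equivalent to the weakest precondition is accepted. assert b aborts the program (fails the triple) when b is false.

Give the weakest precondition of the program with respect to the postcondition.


Working backward. After the program, the postcondition (2*b - 2 < 2*j - b - 3 ==> j + b - 9 >= -6) && j <= w + 2 must hold; in canonical form it is (3*b < 2*j - 1 ==> b + j >= 3) && j <= w + 2.
Before assert 2*j - 5 != -6 <==> q + 9 != 9: (2*j != -1 <==> q != 0) && (3*b < 2*j - 1 ==> b + j >= 3) && j <= w + 2
Before w := 3*b - 9: (2*j != -1 <==> q != 0) && (3*b < 2*j - 1 ==> b + j >= 3) && j <= 3*b - 7
Before skip: (2*j != -1 <==> q != 0) && (3*b < 2*j - 1 ==> b + j >= 3) && j <= 3*b - 7
Answer: WP = (2*j != -1 <==> q != 0) && (3*b < 2*j - 1 ==> b + j >= 3) && j <= 3*b - 7


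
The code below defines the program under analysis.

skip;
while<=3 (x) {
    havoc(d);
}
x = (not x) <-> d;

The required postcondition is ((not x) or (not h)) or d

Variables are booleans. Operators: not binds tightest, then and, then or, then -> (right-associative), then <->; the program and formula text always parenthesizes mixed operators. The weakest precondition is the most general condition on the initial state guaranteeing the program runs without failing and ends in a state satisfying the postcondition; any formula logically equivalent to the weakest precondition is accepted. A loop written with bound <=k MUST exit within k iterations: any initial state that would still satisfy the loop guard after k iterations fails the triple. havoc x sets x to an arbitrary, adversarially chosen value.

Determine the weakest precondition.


Working backward. After the program, the postcondition ((not x) or (not h)) or d must hold; in canonical form it is (not x) or (not h) or d.
Before x := (not x) <-> d: (not ((not x) <-> d)) or (not h) or d
Before the loop (bound <=3), unroll the exhaustion recursion (WP_0 = exit-now case; WP_j = one more guarded iteration, up to j = 3):
  WP_0: (not x) and ((not ((not x) <-> d)) or (not h) or d)
  WP_1: (x -> ((not x) and ((not x) or (not h)))) and ((not x) -> ((not ((not x) <-> d)) or (not h) or d))
  WP_2: (x -> ((x -> ((not x) and ((not x) or (not h)))) and ((not x) -> ((not x) or (not h))))) and ((not x) -> ((not ((not x) <-> d)) or (not h) or d))
  WP_3: (x -> ((x -> ((x -> ((not x) and ((not x) or (not h)))) and ((not x) -> ((not x) or (not h))))) and ((not x) -> ((not x) or (not h))))) and ((not x) -> ((not ((not x) <-> d)) or (not h) or d))
So before the loop: (x -> ((x -> ((x -> ((not x) and ((not x) or (not h)))) and ((not x) -> ((not x) or (not h))))) and ((not x) -> ((not x) or (not h))))) and ((not x) -> ((not ((not x) <-> d)) or (not h) or d))
Before skip: (x -> ((x -> ((x -> ((not x) and ((not x) or (not h)))) and ((not x) -> ((not x) or (not h))))) and ((not x) -> ((not x) or (not h))))) and ((not x) -> ((not ((not x) <-> d)) or (not h) or d))
Answer: WP = (x -> ((x -> ((x -> ((not x) and ((not x) or (not h)))) and ((not x) -> ((not x) or (not h))))) and ((not x) -> ((not x) or (not h))))) and ((not x) -> ((not ((not x) <-> d)) or (not h) or d))


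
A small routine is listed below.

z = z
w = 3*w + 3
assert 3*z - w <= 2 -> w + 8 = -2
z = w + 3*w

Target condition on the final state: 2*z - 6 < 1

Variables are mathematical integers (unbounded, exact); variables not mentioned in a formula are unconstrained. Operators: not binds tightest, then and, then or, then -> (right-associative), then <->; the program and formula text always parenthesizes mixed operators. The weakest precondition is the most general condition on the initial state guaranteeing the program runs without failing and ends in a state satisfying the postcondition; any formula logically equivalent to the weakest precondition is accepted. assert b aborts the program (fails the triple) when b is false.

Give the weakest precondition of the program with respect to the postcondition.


Working backward. After the program, the postcondition 2*z - 6 < 1 must hold; in canonical form it is 2*z < 7.
Before z := w + 3*w: 8*w < 7
Before assert 3*z - w <= 2 -> w + 8 = -2: (3*z <= w + 2 -> w = -10) and 8*w < 7
Before w := 3*w + 3: (3*z <= 3*w + 5 -> 3*w = -13) and 24*w < -17
Before z := z: (3*z <= 3*w + 5 -> 3*w = -13) and 24*w < -17
Answer: WP = (3*z <= 3*w + 5 -> 3*w = -13) and 24*w < -17


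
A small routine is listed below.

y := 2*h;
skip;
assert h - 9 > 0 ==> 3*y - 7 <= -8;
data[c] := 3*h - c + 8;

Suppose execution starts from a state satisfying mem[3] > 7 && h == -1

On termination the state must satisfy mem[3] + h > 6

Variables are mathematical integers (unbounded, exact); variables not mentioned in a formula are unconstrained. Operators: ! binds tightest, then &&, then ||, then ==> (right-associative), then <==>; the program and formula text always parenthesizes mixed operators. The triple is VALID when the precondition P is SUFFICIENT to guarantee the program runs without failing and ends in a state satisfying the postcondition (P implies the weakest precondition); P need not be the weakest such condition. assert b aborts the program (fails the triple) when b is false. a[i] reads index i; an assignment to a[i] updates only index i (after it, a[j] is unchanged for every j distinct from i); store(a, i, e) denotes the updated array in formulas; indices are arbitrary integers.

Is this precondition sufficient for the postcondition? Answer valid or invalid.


Working backward. After the program, mem[3] + h > 6 must hold.
Before data[c] := 3*h - c + 8: mem[3] + h > 6
Before assert h - 9 > 0 ==> 3*y - 7 <= -8: (h > 9 ==> 3*y <= -1) && mem[3] + h > 6
Before skip: (h > 9 ==> 3*y <= -1) && mem[3] + h > 6
Before y := 2*h: (h > 9 ==> 6*h <= -1) && mem[3] + h > 6
The weakest precondition is (h > 9 ==> 6*h <= -1) && mem[3] + h > 6.
Check whether mem[3] > 7 && h == -1 implies it.
Every state satisfying the precondition satisfies the weakest precondition: the implication holds.
Answer: valid


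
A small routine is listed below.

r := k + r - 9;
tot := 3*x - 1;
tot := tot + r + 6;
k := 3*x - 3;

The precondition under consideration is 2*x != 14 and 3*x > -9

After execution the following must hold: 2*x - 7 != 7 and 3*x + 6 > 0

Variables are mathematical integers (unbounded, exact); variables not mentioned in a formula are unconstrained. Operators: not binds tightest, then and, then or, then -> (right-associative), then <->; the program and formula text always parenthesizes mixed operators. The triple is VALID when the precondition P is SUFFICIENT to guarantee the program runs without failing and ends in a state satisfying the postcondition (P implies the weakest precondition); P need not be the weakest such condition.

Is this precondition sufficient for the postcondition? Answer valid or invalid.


Working backward. After the program, the postcondition 2*x - 7 != 7 and 3*x + 6 > 0 must hold; in canonical form it is 2*x != 14 and 3*x > -6.
Before k := 3*x - 3: 2*x != 14 and 3*x > -6
Before tot := tot + r + 6: 2*x != 14 and 3*x > -6
Before tot := 3*x - 1: 2*x != 14 and 3*x > -6
Before r := k + r - 9: 2*x != 14 and 3*x > -6
The weakest precondition is 2*x != 14 and 3*x > -6.
Check whether 2*x != 14 and 3*x > -9 implies it.
Countermodel: at the initial state x = -2, the precondition holds but the weakest precondition fails.
Answer: invalid


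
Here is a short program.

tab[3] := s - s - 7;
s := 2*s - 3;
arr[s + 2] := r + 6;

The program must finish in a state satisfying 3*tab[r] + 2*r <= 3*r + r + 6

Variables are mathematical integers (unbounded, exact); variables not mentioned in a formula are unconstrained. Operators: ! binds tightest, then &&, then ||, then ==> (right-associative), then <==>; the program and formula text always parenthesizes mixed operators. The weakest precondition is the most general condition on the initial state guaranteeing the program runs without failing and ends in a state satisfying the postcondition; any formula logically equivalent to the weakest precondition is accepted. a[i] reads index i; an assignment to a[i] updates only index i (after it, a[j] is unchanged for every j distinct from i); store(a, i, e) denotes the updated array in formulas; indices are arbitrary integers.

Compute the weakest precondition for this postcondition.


Working backward. After the program, the postcondition 3*tab[r] + 2*r <= 3*r + r + 6 must hold; in canonical form it is 3*tab[r] <= 2*r + 6.
Before arr[s + 2] := r + 6: 3*tab[r] <= 2*r + 6
Before s := 2*s - 3: 3*tab[r] <= 2*r + 6
Before tab[3] := s - s - 7: 3*store(tab, 3, -7)[r] <= 2*r + 6
Answer: WP = 3*store(tab, 3, -7)[r] <= 2*r + 6


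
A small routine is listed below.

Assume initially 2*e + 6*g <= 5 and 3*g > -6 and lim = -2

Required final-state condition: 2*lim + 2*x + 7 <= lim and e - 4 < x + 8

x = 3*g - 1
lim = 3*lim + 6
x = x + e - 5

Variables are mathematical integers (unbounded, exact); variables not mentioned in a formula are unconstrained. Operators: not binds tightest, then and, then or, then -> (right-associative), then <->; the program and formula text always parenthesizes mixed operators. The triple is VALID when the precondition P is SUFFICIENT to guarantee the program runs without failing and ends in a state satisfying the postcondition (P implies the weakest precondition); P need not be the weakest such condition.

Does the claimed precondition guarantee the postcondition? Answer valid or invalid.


Working backward. After the program, the postcondition 2*lim + 2*x + 7 <= lim and e - 4 < x + 8 must hold; in canonical form it is lim + 2*x <= -7 and e < x + 12.
Before x := x + e - 5: 2*e + lim + 2*x <= 3 and x > -7
Before lim := 3*lim + 6: 2*e + 3*lim + 2*x <= -3 and x > -7
Before x := 3*g - 1: 2*e + 6*g + 3*lim <= -1 and 3*g > -6
The weakest precondition is 2*e + 6*g + 3*lim <= -1 and 3*g > -6.
Check whether 2*e + 6*g <= 5 and 3*g > -6 and lim = -2 implies it.
Every state satisfying the precondition satisfies the weakest precondition: the implication holds.
Answer: valid


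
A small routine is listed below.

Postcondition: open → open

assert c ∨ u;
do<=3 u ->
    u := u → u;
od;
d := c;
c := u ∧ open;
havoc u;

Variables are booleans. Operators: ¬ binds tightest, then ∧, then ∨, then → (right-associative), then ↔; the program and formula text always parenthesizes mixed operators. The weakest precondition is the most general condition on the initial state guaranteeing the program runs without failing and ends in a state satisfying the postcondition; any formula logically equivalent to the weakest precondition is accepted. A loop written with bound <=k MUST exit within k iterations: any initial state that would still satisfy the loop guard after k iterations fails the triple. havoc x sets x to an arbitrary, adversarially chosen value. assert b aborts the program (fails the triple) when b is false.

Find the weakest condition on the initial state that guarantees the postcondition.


Working backward. After the program, the postcondition open → open must hold; in canonical form it is true.
Before havoc u: true
Before c := u ∧ open: true
Before d := c: true
Before the loop (bound <=3), unroll the exhaustion recursion (WP_0 = exit-now case; WP_j = one more guarded iteration, up to j = 3):
  WP_0: ¬u
  WP_1: ¬u
  WP_2: ¬u
  WP_3: ¬u
So before the loop: ¬u
Before assert c ∨ u: (c ∨ u) ∧ (¬u)
Answer: WP = (c ∨ u) ∧ (¬u)


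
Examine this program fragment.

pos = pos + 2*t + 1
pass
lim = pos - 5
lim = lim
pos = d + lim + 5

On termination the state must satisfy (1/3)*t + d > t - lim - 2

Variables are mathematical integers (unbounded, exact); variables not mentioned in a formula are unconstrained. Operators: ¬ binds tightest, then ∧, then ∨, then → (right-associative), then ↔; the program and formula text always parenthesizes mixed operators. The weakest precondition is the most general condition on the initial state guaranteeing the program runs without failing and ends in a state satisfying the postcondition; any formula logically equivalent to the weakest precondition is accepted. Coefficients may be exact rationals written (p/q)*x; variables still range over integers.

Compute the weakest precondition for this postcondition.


Working backward. After the program, the postcondition (1/3)*t + d > t - lim - 2 must hold; in canonical form it is d + lim > (2/3)*t - 2.
Before pos := d + lim + 5: d + lim > (2/3)*t - 2
Before lim := lim: d + lim > (2/3)*t - 2
Before lim := pos - 5: d + pos > (2/3)*t + 3
Before skip: d + pos > (2/3)*t + 3
Before pos := pos + 2*t + 1: d + pos + (4/3)*t > 2
Answer: WP = d + pos + (4/3)*t > 2


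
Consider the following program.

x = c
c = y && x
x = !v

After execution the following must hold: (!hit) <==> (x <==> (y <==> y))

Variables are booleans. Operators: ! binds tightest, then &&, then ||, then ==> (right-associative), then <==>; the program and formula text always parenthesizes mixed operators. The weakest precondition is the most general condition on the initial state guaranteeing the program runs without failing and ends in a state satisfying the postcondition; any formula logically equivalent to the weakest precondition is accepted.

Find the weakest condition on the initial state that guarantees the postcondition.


Working backward. After the program, the postcondition (!hit) <==> (x <==> (y <==> y)) must hold; in canonical form it is (!hit) <==> x.
Before x := !v: (!hit) <==> (!v)
Before c := y && x: (!hit) <==> (!v)
Before x := c: (!hit) <==> (!v)
Answer: WP = (!hit) <==> (!v)


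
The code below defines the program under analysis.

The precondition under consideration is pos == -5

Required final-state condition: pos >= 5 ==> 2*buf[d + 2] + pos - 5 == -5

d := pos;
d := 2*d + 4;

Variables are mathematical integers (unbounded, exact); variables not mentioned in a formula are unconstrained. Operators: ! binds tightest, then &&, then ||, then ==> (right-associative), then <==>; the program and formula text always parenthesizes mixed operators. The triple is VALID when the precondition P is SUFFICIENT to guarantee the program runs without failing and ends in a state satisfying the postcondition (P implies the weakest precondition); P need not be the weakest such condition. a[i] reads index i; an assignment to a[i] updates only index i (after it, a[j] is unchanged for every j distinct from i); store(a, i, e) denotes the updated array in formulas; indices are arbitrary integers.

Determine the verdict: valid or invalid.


Working backward. After the program, the postcondition pos >= 5 ==> 2*buf[d + 2] + pos - 5 == -5 must hold; in canonical form it is pos >= 5 ==> 2*buf[d + 2] + pos == 0.
Before d := 2*d + 4: pos >= 5 ==> 2*buf[2*d + 6] + pos == 0
Before d := pos: pos >= 5 ==> 2*buf[2*pos + 6] + pos == 0
The weakest precondition is pos >= 5 ==> 2*buf[2*pos + 6] + pos == 0.
Check whether pos == -5 implies it.
Every state satisfying the precondition satisfies the weakest precondition: the implication holds.
Answer: valid


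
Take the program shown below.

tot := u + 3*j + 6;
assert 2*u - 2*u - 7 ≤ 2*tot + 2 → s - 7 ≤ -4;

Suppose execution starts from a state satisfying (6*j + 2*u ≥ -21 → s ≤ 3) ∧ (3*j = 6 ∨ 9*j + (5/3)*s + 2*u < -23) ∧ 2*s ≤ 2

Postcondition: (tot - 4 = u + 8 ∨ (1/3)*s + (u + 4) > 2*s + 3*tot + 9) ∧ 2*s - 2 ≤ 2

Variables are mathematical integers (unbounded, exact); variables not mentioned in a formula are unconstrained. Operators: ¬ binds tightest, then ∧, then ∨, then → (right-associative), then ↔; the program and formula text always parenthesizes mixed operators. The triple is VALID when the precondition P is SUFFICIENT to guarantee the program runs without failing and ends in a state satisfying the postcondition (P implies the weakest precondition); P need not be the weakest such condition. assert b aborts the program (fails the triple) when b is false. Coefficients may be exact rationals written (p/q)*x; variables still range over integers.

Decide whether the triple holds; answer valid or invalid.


Working backward. After the program, the postcondition (tot - 4 = u + 8 ∨ (1/3)*s + (u + 4) > 2*s + 3*tot + 9) ∧ 2*s - 2 ≤ 2 must hold; in canonical form it is (tot = u + 12 ∨ u > (5/3)*s + 3*tot + 5) ∧ 2*s ≤ 4.
Before assert 2*u - 2*u - 7 ≤ 2*tot + 2 → s - 7 ≤ -4: (2*tot ≥ -9 → s ≤ 3) ∧ (tot = u + 12 ∨ u > (5/3)*s + 3*tot + 5) ∧ 2*s ≤ 4
Before tot := u + 3*j + 6: (6*j + 2*u ≥ -21 → s ≤ 3) ∧ (3*j = 6 ∨ 9*j + (5/3)*s + 2*u < -23) ∧ 2*s ≤ 4
The weakest precondition is (6*j + 2*u ≥ -21 → s ≤ 3) ∧ (3*j = 6 ∨ 9*j + (5/3)*s + 2*u < -23) ∧ 2*s ≤ 4.
Check whether (6*j + 2*u ≥ -21 → s ≤ 3) ∧ (3*j = 6 ∨ 9*j + (5/3)*s + 2*u < -23) ∧ 2*s ≤ 2 implies it.
Every state satisfying the precondition satisfies the weakest precondition: the implication holds.
Answer: valid


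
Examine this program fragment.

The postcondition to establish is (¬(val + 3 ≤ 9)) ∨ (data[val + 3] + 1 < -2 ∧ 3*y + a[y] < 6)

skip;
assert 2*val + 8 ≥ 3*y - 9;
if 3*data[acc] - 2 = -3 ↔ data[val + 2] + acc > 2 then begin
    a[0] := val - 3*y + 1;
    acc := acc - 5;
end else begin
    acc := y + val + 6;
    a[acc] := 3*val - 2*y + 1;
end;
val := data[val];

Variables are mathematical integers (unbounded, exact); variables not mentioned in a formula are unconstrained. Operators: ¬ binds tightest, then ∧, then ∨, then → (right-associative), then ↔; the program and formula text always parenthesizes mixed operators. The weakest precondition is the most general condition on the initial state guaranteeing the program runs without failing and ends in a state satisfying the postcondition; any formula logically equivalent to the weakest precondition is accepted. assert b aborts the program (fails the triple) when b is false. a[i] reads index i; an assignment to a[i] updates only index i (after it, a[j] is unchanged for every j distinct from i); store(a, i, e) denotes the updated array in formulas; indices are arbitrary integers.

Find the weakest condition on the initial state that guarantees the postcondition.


Working backward. After the program, the postcondition (¬(val + 3 ≤ 9)) ∨ (data[val + 3] + 1 < -2 ∧ 3*y + a[y] < 6) must hold; in canonical form it is (¬(val ≤ 6)) ∨ (data[val + 3] < -3 ∧ a[y] + 3*y < 6).
Before val := data[val]: (¬(data[val] ≤ 6)) ∨ (data[data[val] + 3] < -3 ∧ a[y] + 3*y < 6)
Then branch requires (¬(data[val] ≤ 6)) ∨ (data[data[val] + 3] < -3 ∧ store(a, 0, val - 3*y + 1)[y] + 3*y < 6); else branch requires (¬(data[val] ≤ 6)) ∨ (data[data[val] + 3] < -3 ∧ store(a, val + y + 6, 3*val - 2*y + 1)[y] + 3*y < 6).
Before the if: ((3*data[acc] = -1 ↔ data[val + 2] + acc > 2) → ((¬(data[val] ≤ 6)) ∨ (data[data[val] + 3] < -3 ∧ store(a, 0, val - 3*y + 1)[y] + 3*y < 6))) ∧ ((¬(3*data[acc] = -1 ↔ data[val + 2] + acc > 2)) → ((¬(data[val] ≤ 6)) ∨ (data[data[val] + 3] < -3 ∧ store(a, val + y + 6, 3*val - 2*y + 1)[y] + 3*y < 6)))
Before assert 2*val + 8 ≥ 3*y - 9: 2*val ≥ 3*y - 17 ∧ ((3*data[acc] = -1 ↔ data[val + 2] + acc > 2) → ((¬(data[val] ≤ 6)) ∨ (data[data[val] + 3] < -3 ∧ store(a, 0, val - 3*y + 1)[y] + 3*y < 6))) ∧ ((¬(3*data[acc] = -1 ↔ data[val + 2] + acc > 2)) → ((¬(data[val] ≤ 6)) ∨ (data[data[val] + 3] < -3 ∧ store(a, val + y + 6, 3*val - 2*y + 1)[y] + 3*y < 6)))
Before skip: 2*val ≥ 3*y - 17 ∧ ((3*data[acc] = -1 ↔ data[val + 2] + acc > 2) → ((¬(data[val] ≤ 6)) ∨ (data[data[val] + 3] < -3 ∧ store(a, 0, val - 3*y + 1)[y] + 3*y < 6))) ∧ ((¬(3*data[acc] = -1 ↔ data[val + 2] + acc > 2)) → ((¬(data[val] ≤ 6)) ∨ (data[data[val] + 3] < -3 ∧ store(a, val + y + 6, 3*val - 2*y + 1)[y] + 3*y < 6)))
Answer: WP = 2*val ≥ 3*y - 17 ∧ ((3*data[acc] = -1 ↔ data[val + 2] + acc > 2) → ((¬(data[val] ≤ 6)) ∨ (data[data[val] + 3] < -3 ∧ store(a, 0, val - 3*y + 1)[y] + 3*y < 6))) ∧ ((¬(3*data[acc] = -1 ↔ data[val + 2] + acc > 2)) → ((¬(data[val] ≤ 6)) ∨ (data[data[val] + 3] < -3 ∧ store(a, val + y + 6, 3*val - 2*y + 1)[y] + 3*y < 6)))


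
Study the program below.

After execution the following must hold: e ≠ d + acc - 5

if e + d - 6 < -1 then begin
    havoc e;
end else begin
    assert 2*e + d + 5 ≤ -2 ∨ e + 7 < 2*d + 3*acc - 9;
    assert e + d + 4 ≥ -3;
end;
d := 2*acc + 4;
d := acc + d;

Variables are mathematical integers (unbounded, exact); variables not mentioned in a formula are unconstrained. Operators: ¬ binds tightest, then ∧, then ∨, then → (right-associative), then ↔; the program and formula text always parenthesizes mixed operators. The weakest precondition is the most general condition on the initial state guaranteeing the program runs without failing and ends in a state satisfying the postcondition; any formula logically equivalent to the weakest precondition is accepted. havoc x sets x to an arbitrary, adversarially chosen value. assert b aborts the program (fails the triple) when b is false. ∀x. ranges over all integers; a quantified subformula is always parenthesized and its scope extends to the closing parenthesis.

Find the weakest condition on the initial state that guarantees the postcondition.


Working backward. After the program, the postcondition e ≠ d + acc - 5 must hold; in canonical form it is e ≠ acc + d - 5.
Before d := acc + d: e ≠ 2*acc + d - 5
Before d := 2*acc + 4: e ≠ 4*acc - 1
Then branch requires ∀e_1. e_1 ≠ 4*acc - 1; else branch requires (d + 2*e ≤ -7 ∨ e < 3*acc + 2*d - 16) ∧ d + e ≥ -7 ∧ e ≠ 4*acc - 1.
Before the if: (d + e < 5 → (∀e_1. e_1 ≠ 4*acc - 1)) ∧ ((¬(d + e < 5)) → ((d + 2*e ≤ -7 ∨ e < 3*acc + 2*d - 16) ∧ d + e ≥ -7 ∧ e ≠ 4*acc - 1))
Answer: WP = (d + e < 5 → (∀e_1. e_1 ≠ 4*acc - 1)) ∧ ((¬(d + e < 5)) → ((d + 2*e ≤ -7 ∨ e < 3*acc + 2*d - 16) ∧ d + e ≥ -7 ∧ e ≠ 4*acc - 1))


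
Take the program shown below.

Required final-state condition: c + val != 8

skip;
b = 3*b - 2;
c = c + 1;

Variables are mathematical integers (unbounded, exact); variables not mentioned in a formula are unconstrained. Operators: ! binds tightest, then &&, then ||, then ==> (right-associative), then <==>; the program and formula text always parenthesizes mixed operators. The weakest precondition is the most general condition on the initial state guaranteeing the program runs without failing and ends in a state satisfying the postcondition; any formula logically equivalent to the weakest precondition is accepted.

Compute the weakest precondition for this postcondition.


Working backward. After the program, c + val != 8 must hold.
Before c := c + 1: c + val != 7
Before b := 3*b - 2: c + val != 7
Before skip: c + val != 7
Answer: WP = c + val != 7


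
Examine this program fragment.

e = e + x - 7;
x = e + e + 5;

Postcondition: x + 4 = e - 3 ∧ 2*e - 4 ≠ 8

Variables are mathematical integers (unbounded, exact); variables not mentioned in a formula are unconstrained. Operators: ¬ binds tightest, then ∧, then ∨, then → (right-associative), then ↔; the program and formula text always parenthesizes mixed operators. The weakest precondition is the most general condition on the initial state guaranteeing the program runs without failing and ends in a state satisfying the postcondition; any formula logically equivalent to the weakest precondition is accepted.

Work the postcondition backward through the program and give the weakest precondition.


Working backward. After the program, the postcondition x + 4 = e - 3 ∧ 2*e - 4 ≠ 8 must hold; in canonical form it is x = e - 7 ∧ 2*e ≠ 12.
Before x := e + e + 5: e = -12 ∧ 2*e ≠ 12
Before e := e + x - 7: e + x = -5 ∧ 2*e + 2*x ≠ 26
Answer: WP = e + x = -5 ∧ 2*e + 2*x ≠ 26


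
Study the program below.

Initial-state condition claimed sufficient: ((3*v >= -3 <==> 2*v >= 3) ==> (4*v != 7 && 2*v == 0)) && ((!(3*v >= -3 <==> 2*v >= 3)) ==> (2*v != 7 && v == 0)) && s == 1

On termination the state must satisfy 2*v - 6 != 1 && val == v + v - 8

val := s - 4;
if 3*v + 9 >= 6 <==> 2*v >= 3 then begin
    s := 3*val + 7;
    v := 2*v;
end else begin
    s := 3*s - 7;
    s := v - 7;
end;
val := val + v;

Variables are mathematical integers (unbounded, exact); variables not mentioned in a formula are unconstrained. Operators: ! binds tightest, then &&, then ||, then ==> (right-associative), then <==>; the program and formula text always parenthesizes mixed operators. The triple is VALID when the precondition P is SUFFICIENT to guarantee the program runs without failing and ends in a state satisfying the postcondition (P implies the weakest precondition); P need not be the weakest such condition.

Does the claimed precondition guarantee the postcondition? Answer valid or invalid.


Working backward. After the program, the postcondition 2*v - 6 != 1 && val == v + v - 8 must hold; in canonical form it is 2*v != 7 && val == 2*v - 8.
Before val := val + v: 2*v != 7 && val == v - 8
Then branch requires 4*v != 7 && val == 2*v - 8; else branch requires 2*v != 7 && val == v - 8.
Before the if: ((3*v >= -3 <==> 2*v >= 3) ==> (4*v != 7 && val == 2*v - 8)) && ((!(3*v >= -3 <==> 2*v >= 3)) ==> (2*v != 7 && val == v - 8))
Before val := s - 4: ((3*v >= -3 <==> 2*v >= 3) ==> (4*v != 7 && s == 2*v - 4)) && ((!(3*v >= -3 <==> 2*v >= 3)) ==> (2*v != 7 && s == v - 4))
The weakest precondition is ((3*v >= -3 <==> 2*v >= 3) ==> (4*v != 7 && s == 2*v - 4)) && ((!(3*v >= -3 <==> 2*v >= 3)) ==> (2*v != 7 && s == v - 4)).
Check whether ((3*v >= -3 <==> 2*v >= 3) ==> (4*v != 7 && 2*v == 0)) && ((!(3*v >= -3 <==> 2*v >= 3)) ==> (2*v != 7 && v == 0)) && s == 1 implies it.
Countermodel: at the initial state s = 1, v = 0, the precondition holds but the weakest precondition fails.
Answer: invalid


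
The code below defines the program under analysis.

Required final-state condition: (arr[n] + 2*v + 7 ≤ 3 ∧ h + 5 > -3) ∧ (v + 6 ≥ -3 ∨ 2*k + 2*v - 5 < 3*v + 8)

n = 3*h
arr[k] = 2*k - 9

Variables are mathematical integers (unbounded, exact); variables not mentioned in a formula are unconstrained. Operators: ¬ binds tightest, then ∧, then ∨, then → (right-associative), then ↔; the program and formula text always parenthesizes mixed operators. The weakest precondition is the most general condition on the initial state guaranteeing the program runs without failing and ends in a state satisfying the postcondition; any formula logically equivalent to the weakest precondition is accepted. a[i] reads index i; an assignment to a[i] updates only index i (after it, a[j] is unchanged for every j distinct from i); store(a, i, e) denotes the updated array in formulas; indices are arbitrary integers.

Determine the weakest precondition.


Working backward. After the program, the postcondition (arr[n] + 2*v + 7 ≤ 3 ∧ h + 5 > -3) ∧ (v + 6 ≥ -3 ∨ 2*k + 2*v - 5 < 3*v + 8) must hold; in canonical form it is arr[n] + 2*v ≤ -4 ∧ h > -8 ∧ (v ≥ -9 ∨ 2*k < v + 13).
Before arr[k] := 2*k - 9: store(arr, k, 2*k - 9)[n] + 2*v ≤ -4 ∧ h > -8 ∧ (v ≥ -9 ∨ 2*k < v + 13)
Before n := 3*h: store(arr, k, 2*k - 9)[3*h] + 2*v ≤ -4 ∧ h > -8 ∧ (v ≥ -9 ∨ 2*k < v + 13)
Answer: WP = store(arr, k, 2*k - 9)[3*h] + 2*v ≤ -4 ∧ h > -8 ∧ (v ≥ -9 ∨ 2*k < v + 13)


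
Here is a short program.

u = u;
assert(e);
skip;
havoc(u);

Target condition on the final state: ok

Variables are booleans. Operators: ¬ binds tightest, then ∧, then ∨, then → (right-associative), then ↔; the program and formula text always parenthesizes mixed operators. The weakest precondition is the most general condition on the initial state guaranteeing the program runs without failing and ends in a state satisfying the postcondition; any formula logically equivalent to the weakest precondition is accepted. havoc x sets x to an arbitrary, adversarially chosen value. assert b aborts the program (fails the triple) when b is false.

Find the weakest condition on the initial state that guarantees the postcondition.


Working backward. After the program, ok must hold.
Before havoc u: ok
Before skip: ok
Before assert e: e ∧ ok
Before u := u: e ∧ ok
Answer: WP = e ∧ ok
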